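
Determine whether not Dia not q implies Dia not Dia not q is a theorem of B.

Valid

Tableau for the negation not (not Dia not q implies Dia not Dia not q):
1. not (not Dia not q implies Dia not Dia not q), 0
2. not Dia not q, 0
3. not Dia not Dia not q, 0
4. q, 0
5. Dia not q, 0
6. not q, 1
7. q, 1
Accessibility: 0R0, 0R1, 1R0, 1R1
Branch closes: q and not q both at 1.
Every branch of the negation's tableau closes; the branch above is one of them.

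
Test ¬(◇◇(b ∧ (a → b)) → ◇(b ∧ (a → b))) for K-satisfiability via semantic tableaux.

1. ¬(◇◇(b ∧ (a → b)) → ◇(b ∧ (a → b))), u
2. ◇◇(b ∧ (a → b)), u   [¬→-rule on 1]
3. ¬◇(b ∧ (a → b)), u   [¬→-rule on 1]
4. ◇(b ∧ (a → b)), v   [◇-rule on 2: fresh world v, uRv]
5. ¬(b ∧ (a → b)), v   [¬◇-rule on 3 via uRv]
6. ¬(a → b), v   [¬∧-rule on 5 (branches; this branch)]
7. a, v   [¬→-rule on 6]
8. ¬b, v   [¬→-rule on 6]
9. b ∧ (a → b), w   [◇-rule on 4: fresh world w, vRw]
10. b, w   [∧-rule on 9]
11. a → b, w   [∧-rule on 9]
Accessibility: uRv, vRw

Yes, satisfiable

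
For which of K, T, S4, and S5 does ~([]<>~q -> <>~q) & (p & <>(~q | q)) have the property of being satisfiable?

K

T-tableau for the formula:
1. ~([]<>~q -> <>~q) & (p & <>(~q | q)), u
2. ~([]<>~q -> <>~q), u
3. p & <>(~q | q), u
4. []<>~q, u
5. ~<>~q, u
6. p, u
7. <>(~q | q), u
8. <>~q, u
9. q, u
10. ~q | q, v
11. <>~q, v
12. q, v
13. ~q, w
14. <>~q, w
15. q, w
Accessibility: uRu, uRv, uRw, vRv, wRw
Branch closes: q and ~q both at w.
Every branch closes (one shown): unsatisfiable in T, hence also in S4, S5 (every S4/S5-frame is a T-frame).
K-tableau for the formula:
1. ~([]<>~q -> <>~q) & (p & <>(~q | q)), u
2. ~([]<>~q -> <>~q), u
3. p & <>(~q | q), u
4. []<>~q, u
5. ~<>~q, u
6. p, u
7. <>(~q | q), u
8. ~q | q, v
9. <>~q, v
10. q, v
11. ~q, w
Accessibility: uRv, vRw
Complete open branch: satisfiable in K.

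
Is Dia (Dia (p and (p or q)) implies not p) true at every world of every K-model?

Invalid (countermodel exists)

Tableau for the negation not Dia (Dia (p and (p or q)) implies not p):
1. not Dia (Dia (p and (p or q)) implies not p), w0
The negation has an open branch (countermodel exists).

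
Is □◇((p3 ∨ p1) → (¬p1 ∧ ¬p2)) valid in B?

Not valid

Tableau for the negation ¬□◇((p3 ∨ p1) → (¬p1 ∧ ¬p2)):
1. ¬□◇((p3 ∨ p1) → (¬p1 ∧ ¬p2)), w0
2. ¬◇((p3 ∨ p1) → (¬p1 ∧ ¬p2)), w1
3. ¬((p3 ∨ p1) → (¬p1 ∧ ¬p2)), w0
4. p3 ∨ p1, w0
5. ¬(¬p1 ∧ ¬p2), w0
6. ¬((p3 ∨ p1) → (¬p1 ∧ ¬p2)), w1
7. p3 ∨ p1, w1
8. ¬(¬p1 ∧ ¬p2), w1
9. p1, w0
10. p2, w0
11. p1, w1
12. p2, w1
Accessibility: w0Rw0, w0Rw1, w1Rw0, w1Rw1
The negation has an open branch (countermodel exists).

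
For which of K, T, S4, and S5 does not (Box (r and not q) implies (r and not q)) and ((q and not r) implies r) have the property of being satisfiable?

K-tableau for the formula:
1. not (Box (r and not q) implies (r and not q)) and ((q and not r) implies r), w0
2. not (Box (r and not q) implies (r and not q)), w0
3. (q and not r) implies r, w0
4. Box (r and not q), w0
5. not (r and not q), w0
6. r, w0
7. q, w0
Complete open branch: satisfiable in K.
T-tableau for the formula:
1. not (Box (r and not q) implies (r and not q)) and ((q and not r) implies r), w0
2. not (Box (r and not q) implies (r and not q)), w0
3. (q and not r) implies r, w0
4. Box (r and not q), w0
5. not (r and not q), w0
6. r and not q, w0
7. r, w0
8. not q, w0
9. q, w0
Accessibility: w0Rw0
Branch closes: q and not q both at w0.
Every branch closes (one shown): unsatisfiable in T, hence also in S4, S5 (every S4/S5-frame is a T-frame).

K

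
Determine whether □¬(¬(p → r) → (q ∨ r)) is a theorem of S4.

Tableau for the negation ¬□¬(¬(p → r) → (q ∨ r)):
1. ¬□¬(¬(p → r) → (q ∨ r)), 0
2. ¬(p → r) → (q ∨ r), 1
3. q ∨ r, 1
4. r, 1
Accessibility: 0R0, 0R1, 1R1
The negation has an open branch (countermodel exists).

Invalid (countermodel exists)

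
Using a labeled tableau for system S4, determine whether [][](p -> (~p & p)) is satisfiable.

Yes, satisfiable

1. [][](p -> (~p & p)), w0
2. [](p -> (~p & p)), w0   [[]-rule on 1 via w0Rw0]
3. p -> (~p & p), w0   [[]-rule on 2 via w0Rw0]
4. ~p, w0   [->-rule on 3 (branches; this branch)]
Accessibility: w0Rw0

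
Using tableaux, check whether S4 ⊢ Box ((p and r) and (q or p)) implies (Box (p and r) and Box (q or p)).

Yes, valid

Tableau for the negation not (Box ((p and r) and (q or p)) implies (Box (p and r) and Box (q or p))):
1. not (Box ((p and r) and (q or p)) implies (Box (p and r) and Box (q or p))), w0
2. Box ((p and r) and (q or p)), w0   [neg-implies-rule on 1]
3. not (Box (p and r) and Box (q or p)), w0   [neg-implies-rule on 1]
4. (p and r) and (q or p), w0   [Box-rule on 2 via w0Rw0]
5. p and r, w0   [and-rule on 4]
6. q or p, w0   [and-rule on 4]
7. p, w0   [and-rule on 5]
8. r, w0   [and-rule on 5]
9. not Box (q or p), w0   [neg-and-rule on 3 (branches; this branch)]
10. not (q or p), w1   [neg-Box-rule on 9: fresh world w1, w0Rw1]
11. not q, w1   [neg-or-rule on 10]
12. not p, w1   [neg-or-rule on 10]
13. (p and r) and (q or p), w1   [Box-rule on 2 via w0Rw1]
14. p and r, w1   [and-rule on 13]
15. q or p, w1   [and-rule on 13]
16. p, w1   [and-rule on 14]
17. r, w1   [and-rule on 14]
Accessibility: w0Rw0, w0Rw1, w1Rw1
Branch closes: p and not p both at w1.
Every branch of the negation's tableau closes; the branch above is one of them.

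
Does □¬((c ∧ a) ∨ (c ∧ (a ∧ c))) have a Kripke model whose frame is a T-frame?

Satisfiable

1. □¬((c ∧ a) ∨ (c ∧ (a ∧ c))), w0
2. ¬((c ∧ a) ∨ (c ∧ (a ∧ c))), w0
3. ¬(c ∧ a), w0
4. ¬(c ∧ (a ∧ c)), w0
5. ¬a, w0
6. ¬(a ∧ c), w0
7. ¬c, w0
Accessibility: w0Rw0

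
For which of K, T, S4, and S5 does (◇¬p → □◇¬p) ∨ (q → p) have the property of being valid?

S5

S5-tableau for the negation ¬((◇¬p → □◇¬p) ∨ (q → p)):
1. ¬((◇¬p → □◇¬p) ∨ (q → p)), w0
2. ¬(◇¬p → □◇¬p), w0   [¬∨-rule on 1]
3. ¬(q → p), w0   [¬∨-rule on 1]
4. ◇¬p, w0   [¬→-rule on 2]
5. ¬□◇¬p, w0   [¬→-rule on 2]
6. q, w0   [¬→-rule on 3]
7. ¬p, w0   [¬→-rule on 3]
8. ¬p, w1   [◇-rule on 4: fresh world w1, w0Rw1]
9. ¬◇¬p, w2   [¬□-rule on 5: fresh world w2, w0Rw2]
10. p, w0   [¬◇-rule on 9 via w2Rw0]
Accessibility: w0Rw0, w0Rw1, w0Rw2, w1Rw0, w1Rw1, w1Rw2, w2Rw0, w2Rw1, w2Rw2
Branch closes: p and ¬p both at w0.
Every branch closes (one shown): valid in S5.
S4-tableau for the negation ¬((◇¬p → □◇¬p) ∨ (q → p)):
1. ¬((◇¬p → □◇¬p) ∨ (q → p)), w0
2. ¬(◇¬p → □◇¬p), w0   [¬∨-rule on 1]
3. ¬(q → p), w0   [¬∨-rule on 1]
4. ◇¬p, w0   [¬→-rule on 2]
5. ¬□◇¬p, w0   [¬→-rule on 2]
6. q, w0   [¬→-rule on 3]
7. ¬p, w0   [¬→-rule on 3]
8. ¬p, w1   [◇-rule on 4: fresh world w1, w0Rw1]
9. ¬◇¬p, w2   [¬□-rule on 5: fresh world w2, w0Rw2]
10. p, w2   [¬◇-rule on 9 via w2Rw2]
Accessibility: w0Rw0, w0Rw1, w0Rw2, w1Rw1, w2Rw2
Complete open branch: countermodel on an S4-frame, so not valid in S4, nor in K, T (the same frame is also a K-frame and a T-frame).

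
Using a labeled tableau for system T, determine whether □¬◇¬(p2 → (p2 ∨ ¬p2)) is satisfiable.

1. □¬◇¬(p2 → (p2 ∨ ¬p2)), u
2. ¬◇¬(p2 → (p2 ∨ ¬p2)), u
3. p2 → (p2 ∨ ¬p2), u
4. p2 ∨ ¬p2, u
5. ¬p2, u
Accessibility: uRu

Satisfiable (open branch found)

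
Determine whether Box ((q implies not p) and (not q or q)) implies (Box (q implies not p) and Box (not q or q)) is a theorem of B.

Tableau for the negation not (Box ((q implies not p) and (not q or q)) implies (Box (q implies not p) and Box (not q or q))):
1. not (Box ((q implies not p) and (not q or q)) implies (Box (q implies not p) and Box (not q or q))), u
2. Box ((q implies not p) and (not q or q)), u   [neg-implies-rule on 1]
3. not (Box (q implies not p) and Box (not q or q)), u   [neg-implies-rule on 1]
4. (q implies not p) and (not q or q), u   [Box-rule on 2 via uRu]
5. q implies not p, u   [and-rule on 4]
6. not q or q, u   [and-rule on 4]
7. not Box (q implies not p), u   [neg-and-rule on 3 (branches; this branch)]
8. not p, u   [implies-rule on 5 (branches; this branch)]
9. q, u   [or-rule on 6 (branches; this branch)]
10. not (q implies not p), v   [neg-Box-rule on 7: fresh world v, uRv]
11. q, v   [neg-implies-rule on 10]
12. p, v   [neg-implies-rule on 10]
13. (q implies not p) and (not q or q), v   [Box-rule on 2 via uRv]
14. q implies not p, v   [and-rule on 13]
15. not q or q, v   [and-rule on 13]
16. not p, v   [implies-rule on 14 (branches; this branch)]
Accessibility: uRu, uRv, vRu, vRv
Branch closes: p and not p both at v.
All branches of the negation close; one closing branch shown above.

Valid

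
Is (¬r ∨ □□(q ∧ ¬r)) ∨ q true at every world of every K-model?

Tableau for the negation ¬((¬r ∨ □□(q ∧ ¬r)) ∨ q):
1. ¬((¬r ∨ □□(q ∧ ¬r)) ∨ q), u
2. ¬(¬r ∨ □□(q ∧ ¬r)), u
3. ¬q, u
4. r, u
5. ¬□□(q ∧ ¬r), u
6. ¬□(q ∧ ¬r), v
7. ¬(q ∧ ¬r), w
8. r, w
Accessibility: uRv, vRw
The negation has an open branch (countermodel exists).

Not valid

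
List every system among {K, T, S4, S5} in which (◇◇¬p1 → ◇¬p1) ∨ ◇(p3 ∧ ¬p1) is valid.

T-tableau for the negation ¬((◇◇¬p1 → ◇¬p1) ∨ ◇(p3 ∧ ¬p1)):
1. ¬((◇◇¬p1 → ◇¬p1) ∨ ◇(p3 ∧ ¬p1)), 0
2. ¬(◇◇¬p1 → ◇¬p1), 0
3. ¬◇(p3 ∧ ¬p1), 0
4. ◇◇¬p1, 0
5. ¬◇¬p1, 0
6. ¬(p3 ∧ ¬p1), 0
7. p1, 0
8. ◇¬p1, 1
9. ¬(p3 ∧ ¬p1), 1
10. p1, 1
11. ¬p1, 2
Accessibility: 0R0, 0R1, 1R1, 1R2, 2R2
Complete open branch: countermodel on a T-frame, so not valid in T, nor in K (the same frame is also a K-frame).
S4-tableau for the negation ¬((◇◇¬p1 → ◇¬p1) ∨ ◇(p3 ∧ ¬p1)):
1. ¬((◇◇¬p1 → ◇¬p1) ∨ ◇(p3 ∧ ¬p1)), 0
2. ¬(◇◇¬p1 → ◇¬p1), 0
3. ¬◇(p3 ∧ ¬p1), 0
4. ◇◇¬p1, 0
5. ¬◇¬p1, 0
6. ¬(p3 ∧ ¬p1), 0
7. p1, 0
8. ◇¬p1, 1
9. ¬(p3 ∧ ¬p1), 1
10. p1, 1
11. ¬p1, 2
12. ¬(p3 ∧ ¬p1), 2
13. p1, 2
Accessibility: 0R0, 0R1, 0R2, 1R1, 1R2, 2R2
Branch closes: p1 and ¬p1 both at 2.
Every branch closes (one shown): valid in S4, hence also in S5 (every theorem of S4 is a theorem of S5).

S4, S5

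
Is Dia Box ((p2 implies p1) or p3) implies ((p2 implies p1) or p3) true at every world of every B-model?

Tableau for the negation not (Dia Box ((p2 implies p1) or p3) implies ((p2 implies p1) or p3)):
1. not (Dia Box ((p2 implies p1) or p3) implies ((p2 implies p1) or p3)), w0
2. Dia Box ((p2 implies p1) or p3), w0
3. not ((p2 implies p1) or p3), w0
4. not (p2 implies p1), w0
5. not p3, w0
6. p2, w0
7. not p1, w0
8. Box ((p2 implies p1) or p3), w1
9. (p2 implies p1) or p3, w0
10. (p2 implies p1) or p3, w1
11. p2 implies p1, w0
12. p3, w1
13. p1, w0
Accessibility: w0Rw0, w0Rw1, w1Rw0, w1Rw1
Branch closes: p1 and not p1 both at w0.
Every branch of the negation's tableau closes; the branch above is one of them.

Valid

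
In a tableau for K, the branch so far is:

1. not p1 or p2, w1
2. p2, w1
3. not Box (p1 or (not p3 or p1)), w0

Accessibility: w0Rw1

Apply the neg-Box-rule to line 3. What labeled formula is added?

a fresh world w2 with w0Rw2, and not (p1 or (not p3 or p1)) at w2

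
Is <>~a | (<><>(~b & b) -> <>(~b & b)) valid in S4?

Tableau for the negation ~(<>~a | (<><>(~b & b) -> <>(~b & b))):
1. ~(<>~a | (<><>(~b & b) -> <>(~b & b))), u
2. ~<>~a, u
3. ~(<><>(~b & b) -> <>(~b & b)), u
4. <><>(~b & b), u
5. ~<>(~b & b), u
6. a, u
7. ~(~b & b), u
8. ~b, u
9. <>(~b & b), v
10. a, v
11. ~(~b & b), v
12. ~b, v
13. ~b & b, w
14. ~b, w
15. b, w
Accessibility: uRu, uRv, uRw, vRv, vRw, wRw
Branch closes: b and ~b both at w.
All branches of the negation close; one closing branch shown above.

Valid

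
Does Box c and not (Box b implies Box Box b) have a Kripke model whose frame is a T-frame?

1. Box c and not (Box b implies Box Box b), w0
2. Box c, w0   [and-rule on 1]
3. not (Box b implies Box Box b), w0   [and-rule on 1]
4. Box b, w0   [neg-implies-rule on 3]
5. not Box Box b, w0   [neg-implies-rule on 3]
6. c, w0   [Box-rule on 2 via w0Rw0]
7. b, w0   [Box-rule on 4 via w0Rw0]
8. not Box b, w1   [neg-Box-rule on 5: fresh world w1, w0Rw1]
9. c, w1   [Box-rule on 2 via w0Rw1]
10. b, w1   [Box-rule on 4 via w0Rw1]
11. not b, w2   [neg-Box-rule on 8: fresh world w2, w1Rw2]
Accessibility: w0Rw0, w0Rw1, w1Rw1, w1Rw2, w2Rw2

Satisfiable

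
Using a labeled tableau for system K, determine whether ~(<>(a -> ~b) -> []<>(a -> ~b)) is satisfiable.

Satisfiable

1. ~(<>(a -> ~b) -> []<>(a -> ~b)), u
2. <>(a -> ~b), u   [~->-rule on 1]
3. ~[]<>(a -> ~b), u   [~->-rule on 1]
4. a -> ~b, v   [<>-rule on 2: fresh world v, uRv]
5. ~b, v   [->-rule on 4 (branches; this branch)]
6. ~<>(a -> ~b), w   [~[]-rule on 3: fresh world w, uRw]
Accessibility: uRv, uRw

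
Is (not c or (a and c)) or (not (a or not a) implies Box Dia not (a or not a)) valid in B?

Tableau for the negation not ((not c or (a and c)) or (not (a or not a) implies Box Dia not (a or not a))):
1. not ((not c or (a and c)) or (not (a or not a) implies Box Dia not (a or not a))), w0
2. not (not c or (a and c)), w0
3. not (not (a or not a) implies Box Dia not (a or not a)), w0
4. c, w0
5. not (a and c), w0
6. not (a or not a), w0
7. not Box Dia not (a or not a), w0
8. not a, w0
9. a, w0
Accessibility: w0Rw0
Branch closes: a and not a both at w0.
Every branch of the negation's tableau closes; the branch above is one of them.

Yes, valid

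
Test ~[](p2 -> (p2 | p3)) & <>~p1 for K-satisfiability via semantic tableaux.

1. ~[](p2 -> (p2 | p3)) & <>~p1, u
2. ~[](p2 -> (p2 | p3)), u
3. <>~p1, u
4. ~(p2 -> (p2 | p3)), v
5. p2, v
6. ~(p2 | p3), v
7. ~p2, v
8. ~p3, v
Accessibility: uRv
Branch closes: p2 and ~p2 both at v.
All branches of the tableau close; one closing branch shown above.

No, unsatisfiable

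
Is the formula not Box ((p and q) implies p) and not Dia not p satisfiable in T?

Unsatisfiable (every branch closes)

1. not Box ((p and q) implies p) and not Dia not p, u
2. not Box ((p and q) implies p), u
3. not Dia not p, u
4. p, u
5. not ((p and q) implies p), v
6. p and q, v
7. not p, v
8. p, v
9. q, v
Accessibility: uRu, uRv, vRv
Branch closes: p and not p both at v.
All branches of the tableau close; one closing branch shown above.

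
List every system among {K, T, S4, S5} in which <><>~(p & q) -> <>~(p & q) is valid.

S4, S5

S4-tableau for the negation ~(<><>~(p & q) -> <>~(p & q)):
1. ~(<><>~(p & q) -> <>~(p & q)), w0
2. <><>~(p & q), w0   [~->-rule on 1]
3. ~<>~(p & q), w0   [~->-rule on 1]
4. p & q, w0   [~<>-rule on 3 via w0Rw0]
5. p, w0   [&-rule on 4]
6. q, w0   [&-rule on 4]
7. <>~(p & q), w1   [<>-rule on 2: fresh world w1, w0Rw1]
8. p & q, w1   [~<>-rule on 3 via w0Rw1]
9. p, w1   [&-rule on 8]
10. q, w1   [&-rule on 8]
11. ~(p & q), w2   [<>-rule on 7: fresh world w2, w1Rw2]
12. p & q, w2   [~<>-rule on 3 via w0Rw2]
13. p, w2   [&-rule on 12]
14. q, w2   [&-rule on 12]
15. ~q, w2   [~&-rule on 11 (branches; this branch)]
Accessibility: w0Rw0, w0Rw1, w0Rw2, w1Rw1, w1Rw2, w2Rw2
Branch closes: q and ~q both at w2.
Every branch closes (one shown): valid in S4, hence also in S5 (every theorem of S4 is a theorem of S5).
T-tableau for the negation ~(<><>~(p & q) -> <>~(p & q)):
1. ~(<><>~(p & q) -> <>~(p & q)), w0
2. <><>~(p & q), w0   [~->-rule on 1]
3. ~<>~(p & q), w0   [~->-rule on 1]
4. p & q, w0   [~<>-rule on 3 via w0Rw0]
5. p, w0   [&-rule on 4]
6. q, w0   [&-rule on 4]
7. <>~(p & q), w1   [<>-rule on 2: fresh world w1, w0Rw1]
8. p & q, w1   [~<>-rule on 3 via w0Rw1]
9. p, w1   [&-rule on 8]
10. q, w1   [&-rule on 8]
11. ~(p & q), w2   [<>-rule on 7: fresh world w2, w1Rw2]
12. ~q, w2   [~&-rule on 11 (branches; this branch)]
Accessibility: w0Rw0, w0Rw1, w1Rw1, w1Rw2, w2Rw2
Complete open branch: countermodel on a T-frame, so not valid in T, nor in K (the same frame is also a K-frame).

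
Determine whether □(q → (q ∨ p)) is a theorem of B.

Tableau for the negation ¬□(q → (q ∨ p)):
1. ¬□(q → (q ∨ p)), u
2. ¬(q → (q ∨ p)), v   [¬□-rule on 1: fresh world v, uRv]
3. q, v   [¬→-rule on 2]
4. ¬(q ∨ p), v   [¬→-rule on 2]
5. ¬q, v   [¬∨-rule on 4]
6. ¬p, v   [¬∨-rule on 4]
Accessibility: uRu, uRv, vRu, vRv
Branch closes: q and ¬q both at v.
All branches of the negation close; one closing branch shown above.

Valid in B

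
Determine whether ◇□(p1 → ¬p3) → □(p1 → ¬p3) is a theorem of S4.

Not valid

Tableau for the negation ¬(◇□(p1 → ¬p3) → □(p1 → ¬p3)):
1. ¬(◇□(p1 → ¬p3) → □(p1 → ¬p3)), u
2. ◇□(p1 → ¬p3), u
3. ¬□(p1 → ¬p3), u
4. □(p1 → ¬p3), v
5. p1 → ¬p3, v
6. ¬p3, v
7. ¬(p1 → ¬p3), w
8. p1, w
9. p3, w
Accessibility: uRu, uRv, uRw, vRv, wRw
The negation has an open branch (countermodel exists).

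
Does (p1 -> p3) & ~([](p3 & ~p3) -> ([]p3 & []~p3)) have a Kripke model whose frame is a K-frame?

Unsatisfiable

1. (p1 -> p3) & ~([](p3 & ~p3) -> ([]p3 & []~p3)), w0
2. p1 -> p3, w0
3. ~([](p3 & ~p3) -> ([]p3 & []~p3)), w0
4. [](p3 & ~p3), w0
5. ~([]p3 & []~p3), w0
6. p3, w0
7. ~[]~p3, w0
8. p3, w1
9. p3 & ~p3, w1
10. ~p3, w1
Accessibility: w0Rw1
Branch closes: p3 and ~p3 both at w1.
(One branch shown.) All branches close.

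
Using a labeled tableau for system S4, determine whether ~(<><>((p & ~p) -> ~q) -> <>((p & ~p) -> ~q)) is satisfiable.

Unsatisfiable

1. ~(<><>((p & ~p) -> ~q) -> <>((p & ~p) -> ~q)), w0
2. <><>((p & ~p) -> ~q), w0
3. ~<>((p & ~p) -> ~q), w0
4. ~((p & ~p) -> ~q), w0
5. p & ~p, w0
6. q, w0
7. p, w0
8. ~p, w0
Accessibility: w0Rw0
Branch closes: p and ~p both at w0.
(One branch shown.) All branches close.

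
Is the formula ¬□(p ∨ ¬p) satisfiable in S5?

1. ¬□(p ∨ ¬p), 0
2. ¬(p ∨ ¬p), 1
3. ¬p, 1
4. p, 1
Accessibility: 0R0, 0R1, 1R0, 1R1
Branch closes: p and ¬p both at 1.
Every branch closes; the branch above is one of them.

No, unsatisfiable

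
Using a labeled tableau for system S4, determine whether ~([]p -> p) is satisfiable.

1. ~([]p -> p), w0
2. []p, w0
3. ~p, w0
4. p, w0
Accessibility: w0Rw0
Branch closes: p and ~p both at w0.
All branches of the tableau close; one closing branch shown above.

Unsatisfiable (every branch closes)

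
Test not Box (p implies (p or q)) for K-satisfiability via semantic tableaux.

1. not Box (p implies (p or q)), w0
2. not (p implies (p or q)), w1
3. p, w1
4. not (p or q), w1
5. not p, w1
6. not q, w1
Accessibility: w0Rw1
Branch closes: p and not p both at w1.
(One branch shown.) All branches close.

No, unsatisfiable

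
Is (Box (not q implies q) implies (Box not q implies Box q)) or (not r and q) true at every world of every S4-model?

Tableau for the negation not ((Box (not q implies q) implies (Box not q implies Box q)) or (not r and q)):
1. not ((Box (not q implies q) implies (Box not q implies Box q)) or (not r and q)), 0
2. not (Box (not q implies q) implies (Box not q implies Box q)), 0
3. not (not r and q), 0
4. Box (not q implies q), 0
5. not (Box not q implies Box q), 0
6. Box not q, 0
7. not Box q, 0
8. not q implies q, 0
9. not q, 0
10. q, 0
Accessibility: 0R0
Branch closes: q and not q both at 0.
All branches of the negation close; one closing branch shown above.

Yes, valid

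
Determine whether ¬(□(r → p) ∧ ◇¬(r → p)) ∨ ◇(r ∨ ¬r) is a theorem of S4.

Valid in S4

Tableau for the negation ¬(¬(□(r → p) ∧ ◇¬(r → p)) ∨ ◇(r ∨ ¬r)):
1. ¬(¬(□(r → p) ∧ ◇¬(r → p)) ∨ ◇(r ∨ ¬r)), 0
2. □(r → p) ∧ ◇¬(r → p), 0   [¬∨-rule on 1]
3. ¬◇(r ∨ ¬r), 0   [¬∨-rule on 1]
4. □(r → p), 0   [∧-rule on 2]
5. ◇¬(r → p), 0   [∧-rule on 2]
6. ¬(r ∨ ¬r), 0   [¬◇-rule on 3 via 0R0]
7. ¬r, 0   [¬∨-rule on 6]
8. r, 0   [¬∨-rule on 6]
Accessibility: 0R0
Branch closes: r and ¬r both at 0.
All branches of the negation close; one closing branch shown above.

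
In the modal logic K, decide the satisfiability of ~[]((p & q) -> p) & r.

1. ~[]((p & q) -> p) & r, 0
2. ~[]((p & q) -> p), 0
3. r, 0
4. ~((p & q) -> p), 1
5. p & q, 1
6. ~p, 1
7. p, 1
8. q, 1
Accessibility: 0R1
Branch closes: p and ~p both at 1.
(One branch shown.) All branches close.

Unsatisfiable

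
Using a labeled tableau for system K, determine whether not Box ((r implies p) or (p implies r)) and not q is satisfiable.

Unsatisfiable

1. not Box ((r implies p) or (p implies r)) and not q, w0
2. not Box ((r implies p) or (p implies r)), w0
3. not q, w0
4. not ((r implies p) or (p implies r)), w1
5. not (r implies p), w1
6. not (p implies r), w1
7. r, w1
8. not p, w1
9. p, w1
10. not r, w1
Accessibility: w0Rw1
Branch closes: p and not p both at w1.
All branches of the tableau close; one closing branch shown above.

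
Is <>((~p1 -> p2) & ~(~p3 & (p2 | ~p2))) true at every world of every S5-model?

Not valid

Tableau for the negation ~<>((~p1 -> p2) & ~(~p3 & (p2 | ~p2))):
1. ~<>((~p1 -> p2) & ~(~p3 & (p2 | ~p2))), w0
2. ~((~p1 -> p2) & ~(~p3 & (p2 | ~p2))), w0
3. ~p3 & (p2 | ~p2), w0
4. ~p3, w0
5. p2 | ~p2, w0
6. ~p2, w0
Accessibility: w0Rw0
The negation has an open branch (countermodel exists).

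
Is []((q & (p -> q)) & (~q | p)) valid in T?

Not valid

Tableau for the negation ~[]((q & (p -> q)) & (~q | p)):
1. ~[]((q & (p -> q)) & (~q | p)), u
2. ~((q & (p -> q)) & (~q | p)), v
3. ~(~q | p), v
4. q, v
5. ~p, v
Accessibility: uRu, uRv, vRv
The negation has an open branch (countermodel exists).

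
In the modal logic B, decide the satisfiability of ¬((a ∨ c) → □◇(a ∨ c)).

Unsatisfiable (every branch closes)

1. ¬((a ∨ c) → □◇(a ∨ c)), 0
2. a ∨ c, 0
3. ¬□◇(a ∨ c), 0
4. c, 0
5. ¬◇(a ∨ c), 1
6. ¬(a ∨ c), 0
7. ¬a, 0
8. ¬c, 0
Accessibility: 0R0, 0R1, 1R0, 1R1
Branch closes: c and ¬c both at 0.
All branches of the tableau close; one closing branch shown above.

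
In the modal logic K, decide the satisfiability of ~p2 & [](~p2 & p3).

1. ~p2 & [](~p2 & p3), 0
2. ~p2, 0
3. [](~p2 & p3), 0

Satisfiable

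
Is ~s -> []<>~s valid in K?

Tableau for the negation ~(~s -> []<>~s):
1. ~(~s -> []<>~s), w0
2. ~s, w0   [~->-rule on 1]
3. ~[]<>~s, w0   [~->-rule on 1]
4. ~<>~s, w1   [~[]-rule on 3: fresh world w1, w0Rw1]
Accessibility: w0Rw1
The negation has an open branch (countermodel exists).

Not valid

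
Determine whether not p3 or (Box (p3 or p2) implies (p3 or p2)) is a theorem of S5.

Tableau for the negation not (not p3 or (Box (p3 or p2) implies (p3 or p2))):
1. not (not p3 or (Box (p3 or p2) implies (p3 or p2))), u
2. p3, u
3. not (Box (p3 or p2) implies (p3 or p2)), u
4. Box (p3 or p2), u
5. not (p3 or p2), u
6. not p3, u
7. not p2, u
Accessibility: uRu
Branch closes: p3 and not p3 both at u.
All branches of the negation close; one closing branch shown above.

Yes, valid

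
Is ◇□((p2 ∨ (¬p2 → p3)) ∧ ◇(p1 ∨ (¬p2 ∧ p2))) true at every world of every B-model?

Tableau for the negation ¬◇□((p2 ∨ (¬p2 → p3)) ∧ ◇(p1 ∨ (¬p2 ∧ p2))):
1. ¬◇□((p2 ∨ (¬p2 → p3)) ∧ ◇(p1 ∨ (¬p2 ∧ p2))), u
2. ¬□((p2 ∨ (¬p2 → p3)) ∧ ◇(p1 ∨ (¬p2 ∧ p2))), u
3. ¬((p2 ∨ (¬p2 → p3)) ∧ ◇(p1 ∨ (¬p2 ∧ p2))), v
4. ¬□((p2 ∨ (¬p2 → p3)) ∧ ◇(p1 ∨ (¬p2 ∧ p2))), v
5. ¬◇(p1 ∨ (¬p2 ∧ p2)), v
6. ¬(p1 ∨ (¬p2 ∧ p2)), u
7. ¬p1, u
8. ¬(¬p2 ∧ p2), u
9. ¬(p1 ∨ (¬p2 ∧ p2)), v
10. ¬p1, v
11. ¬(¬p2 ∧ p2), v
12. ¬p2, u
13. ¬p2, v
14. ¬((p2 ∨ (¬p2 → p3)) ∧ ◇(p1 ∨ (¬p2 ∧ p2))), w
15. ¬(p1 ∨ (¬p2 ∧ p2)), w
16. ¬p1, w
17. ¬(¬p2 ∧ p2), w
18. ¬◇(p1 ∨ (¬p2 ∧ p2)), w
19. ¬p2, w
Accessibility: uRu, uRv, vRu, vRv, vRw, wRv, wRw
The negation has an open branch (countermodel exists).

No, not valid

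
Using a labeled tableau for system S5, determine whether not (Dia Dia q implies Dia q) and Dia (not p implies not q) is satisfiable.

1. not (Dia Dia q implies Dia q) and Dia (not p implies not q), u
2. not (Dia Dia q implies Dia q), u   [and-rule on 1]
3. Dia (not p implies not q), u   [and-rule on 1]
4. Dia Dia q, u   [neg-implies-rule on 2]
5. not Dia q, u   [neg-implies-rule on 2]
6. not q, u   [neg-Dia-rule on 5 via uRu]
7. not p implies not q, v   [Dia-rule on 3: fresh world v, uRv]
8. not q, v   [neg-Dia-rule on 5 via uRv]
9. Dia q, w   [Dia-rule on 4: fresh world w, uRw]
10. not q, w   [neg-Dia-rule on 5 via uRw]
11. q, x   [Dia-rule on 9: fresh world x, wRx]
12. not q, x   [neg-Dia-rule on 5 via uRx]
Accessibility: uRu, uRv, uRw, uRx, vRu, vRv, vRw, vRx, wRu, wRv, wRw, wRx, xRu, xRv, xRw, xRx
Branch closes: q and not q both at x.
(One branch shown.) All branches close.

No, unsatisfiable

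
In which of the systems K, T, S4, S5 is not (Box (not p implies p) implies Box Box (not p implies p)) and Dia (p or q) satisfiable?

S4-tableau for the formula:
1. not (Box (not p implies p) implies Box Box (not p implies p)) and Dia (p or q), w0
2. not (Box (not p implies p) implies Box Box (not p implies p)), w0
3. Dia (p or q), w0
4. Box (not p implies p), w0
5. not Box Box (not p implies p), w0
6. not p implies p, w0
7. p, w0
8. p or q, w1
9. not p implies p, w1
10. q, w1
11. p, w1
12. not Box (not p implies p), w2
13. not p implies p, w2
14. p, w2
15. not (not p implies p), w3
16. not p, w3
17. not p implies p, w3
18. p, w3
Accessibility: w0Rw0, w0Rw1, w0Rw2, w0Rw3, w1Rw1, w2Rw2, w2Rw3, w3Rw3
Branch closes: p and not p both at w3.
Every branch closes (one shown): unsatisfiable in S4, hence also in S5 (every S5-frame is an S4-frame).
T-tableau for the formula:
1. not (Box (not p implies p) implies Box Box (not p implies p)) and Dia (p or q), w0
2. not (Box (not p implies p) implies Box Box (not p implies p)), w0
3. Dia (p or q), w0
4. Box (not p implies p), w0
5. not Box Box (not p implies p), w0
6. not p implies p, w0
7. p, w0
8. p or q, w1
9. not p implies p, w1
10. q, w1
11. p, w1
12. not Box (not p implies p), w2
13. not p implies p, w2
14. p, w2
15. not (not p implies p), w3
16. not p, w3
Accessibility: w0Rw0, w0Rw1, w0Rw2, w1Rw1, w2Rw2, w2Rw3, w3Rw3
Complete open branch: satisfiable in T, hence also in K (this T-model is also a K-model).

K, T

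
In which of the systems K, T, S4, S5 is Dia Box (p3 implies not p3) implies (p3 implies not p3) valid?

S5-tableau for the negation not (Dia Box (p3 implies not p3) implies (p3 implies not p3)):
1. not (Dia Box (p3 implies not p3) implies (p3 implies not p3)), w0
2. Dia Box (p3 implies not p3), w0
3. not (p3 implies not p3), w0
4. p3, w0
5. Box (p3 implies not p3), w1
6. p3 implies not p3, w0
7. p3 implies not p3, w1
8. not p3, w0
Accessibility: w0Rw0, w0Rw1, w1Rw0, w1Rw1
Branch closes: p3 and not p3 both at w0.
Every branch closes (one shown): valid in S5.
S4-tableau for the negation not (Dia Box (p3 implies not p3) implies (p3 implies not p3)):
1. not (Dia Box (p3 implies not p3) implies (p3 implies not p3)), w0
2. Dia Box (p3 implies not p3), w0
3. not (p3 implies not p3), w0
4. p3, w0
5. Box (p3 implies not p3), w1
6. p3 implies not p3, w1
7. not p3, w1
Accessibility: w0Rw0, w0Rw1, w1Rw1
Complete open branch: countermodel on an S4-frame, so not valid in S4, nor in K, T (the same frame is also a K-frame and a T-frame).

S5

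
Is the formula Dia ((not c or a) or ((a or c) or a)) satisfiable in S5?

1. Dia ((not c or a) or ((a or c) or a)), u
2. (not c or a) or ((a or c) or a), v
3. (a or c) or a, v
4. a, v
Accessibility: uRu, uRv, vRu, vRv

Satisfiable (open branch found)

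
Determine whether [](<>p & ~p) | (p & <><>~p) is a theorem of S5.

Tableau for the negation ~([](<>p & ~p) | (p & <><>~p)):
1. ~([](<>p & ~p) | (p & <><>~p)), u
2. ~[](<>p & ~p), u   [~|-rule on 1]
3. ~(p & <><>~p), u   [~|-rule on 1]
4. ~<><>~p, u   [~&-rule on 3 (branches; this branch)]
5. ~<>~p, u   [~<>-rule on 4 via uRu]
6. p, u   [~<>-rule on 5 via uRu]
7. ~(<>p & ~p), v   [~[]-rule on 2: fresh world v, uRv]
8. ~<>~p, v   [~<>-rule on 4 via uRv]
9. p, v   [~<>-rule on 5 via uRv]
Accessibility: uRu, uRv, vRu, vRv
The negation has an open branch (countermodel exists).

No, not valid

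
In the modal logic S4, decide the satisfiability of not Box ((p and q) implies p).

1. not Box ((p and q) implies p), 0
2. not ((p and q) implies p), 1
3. p and q, 1
4. not p, 1
5. p, 1
6. q, 1
Accessibility: 0R0, 0R1, 1R1
Branch closes: p and not p both at 1.
Every branch closes; the branch above is one of them.

Unsatisfiable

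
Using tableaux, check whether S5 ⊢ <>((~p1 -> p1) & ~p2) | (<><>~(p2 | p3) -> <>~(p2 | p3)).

Valid in S5

Tableau for the negation ~(<>((~p1 -> p1) & ~p2) | (<><>~(p2 | p3) -> <>~(p2 | p3))):
1. ~(<>((~p1 -> p1) & ~p2) | (<><>~(p2 | p3) -> <>~(p2 | p3))), 0
2. ~<>((~p1 -> p1) & ~p2), 0
3. ~(<><>~(p2 | p3) -> <>~(p2 | p3)), 0
4. <><>~(p2 | p3), 0
5. ~<>~(p2 | p3), 0
6. ~((~p1 -> p1) & ~p2), 0
7. p2 | p3, 0
8. ~(~p1 -> p1), 0
9. ~p1, 0
10. p3, 0
11. <>~(p2 | p3), 1
12. ~((~p1 -> p1) & ~p2), 1
13. p2 | p3, 1
14. ~(~p1 -> p1), 1
15. ~p1, 1
16. p3, 1
17. ~(p2 | p3), 2
18. ~p2, 2
19. ~p3, 2
20. ~((~p1 -> p1) & ~p2), 2
21. p2 | p3, 2
22. ~(~p1 -> p1), 2
23. ~p1, 2
24. p3, 2
Accessibility: 0R0, 0R1, 0R2, 1R0, 1R1, 1R2, 2R0, 2R1, 2R2
Branch closes: p3 and ~p3 both at 2.
Every branch of the negation's tableau closes; the branch above is one of them.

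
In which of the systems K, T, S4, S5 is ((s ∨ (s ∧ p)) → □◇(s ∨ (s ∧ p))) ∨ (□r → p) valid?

S5

S5-tableau for the negation ¬(((s ∨ (s ∧ p)) → □◇(s ∨ (s ∧ p))) ∨ (□r → p)):
1. ¬(((s ∨ (s ∧ p)) → □◇(s ∨ (s ∧ p))) ∨ (□r → p)), u
2. ¬((s ∨ (s ∧ p)) → □◇(s ∨ (s ∧ p))), u
3. ¬(□r → p), u
4. s ∨ (s ∧ p), u
5. ¬□◇(s ∨ (s ∧ p)), u
6. □r, u
7. ¬p, u
8. r, u
9. s, u
10. ¬◇(s ∨ (s ∧ p)), v
11. r, v
12. ¬(s ∨ (s ∧ p)), u
13. ¬s, u
14. ¬(s ∧ p), u
Accessibility: uRu, uRv, vRu, vRv
Branch closes: s and ¬s both at u.
Every branch closes (one shown): valid in S5.
S4-tableau for the negation ¬(((s ∨ (s ∧ p)) → □◇(s ∨ (s ∧ p))) ∨ (□r → p)):
1. ¬(((s ∨ (s ∧ p)) → □◇(s ∨ (s ∧ p))) ∨ (□r → p)), u
2. ¬((s ∨ (s ∧ p)) → □◇(s ∨ (s ∧ p))), u
3. ¬(□r → p), u
4. s ∨ (s ∧ p), u
5. ¬□◇(s ∨ (s ∧ p)), u
6. □r, u
7. ¬p, u
8. r, u
9. s, u
10. ¬◇(s ∨ (s ∧ p)), v
11. r, v
12. ¬(s ∨ (s ∧ p)), v
13. ¬s, v
14. ¬(s ∧ p), v
15. ¬p, v
Accessibility: uRu, uRv, vRv
Complete open branch: countermodel on an S4-frame, so not valid in S4, nor in K, T (the same frame is also a K-frame and a T-frame).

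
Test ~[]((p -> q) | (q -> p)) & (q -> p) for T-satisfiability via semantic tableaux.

Unsatisfiable

1. ~[]((p -> q) | (q -> p)) & (q -> p), 0
2. ~[]((p -> q) | (q -> p)), 0
3. q -> p, 0
4. p, 0
5. ~((p -> q) | (q -> p)), 1
6. ~(p -> q), 1
7. ~(q -> p), 1
8. p, 1
9. ~q, 1
10. q, 1
11. ~p, 1
Accessibility: 0R0, 0R1, 1R1
Branch closes: q and ~q both at 1.
All branches of the tableau close; one closing branch shown above.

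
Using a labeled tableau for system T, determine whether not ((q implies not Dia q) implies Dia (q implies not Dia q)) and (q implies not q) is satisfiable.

1. not ((q implies not Dia q) implies Dia (q implies not Dia q)) and (q implies not q), 0
2. not ((q implies not Dia q) implies Dia (q implies not Dia q)), 0   [and-rule on 1]
3. q implies not q, 0   [and-rule on 1]
4. q implies not Dia q, 0   [neg-implies-rule on 2]
5. not Dia (q implies not Dia q), 0   [neg-implies-rule on 2]
6. not (q implies not Dia q), 0   [neg-Dia-rule on 5 via 0R0]
7. q, 0   [neg-implies-rule on 6]
8. Dia q, 0   [neg-implies-rule on 6]
9. not q, 0   [implies-rule on 3 (branches; this branch)]
Accessibility: 0R0
Branch closes: q and not q both at 0.
All branches of the tableau close; one closing branch shown above.

Unsatisfiable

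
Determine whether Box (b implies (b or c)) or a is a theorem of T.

Tableau for the negation not (Box (b implies (b or c)) or a):
1. not (Box (b implies (b or c)) or a), 0
2. not Box (b implies (b or c)), 0
3. not a, 0
4. not (b implies (b or c)), 1
5. b, 1
6. not (b or c), 1
7. not b, 1
8. not c, 1
Accessibility: 0R0, 0R1, 1R1
Branch closes: b and not b both at 1.
All branches of the negation close; one closing branch shown above.

Yes, valid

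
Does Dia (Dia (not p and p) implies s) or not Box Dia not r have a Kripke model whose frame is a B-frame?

Satisfiable (open branch found)

1. Dia (Dia (not p and p) implies s) or not Box Dia not r, u
2. not Box Dia not r, u
3. not Dia not r, v
4. r, u
5. r, v
Accessibility: uRu, uRv, vRu, vRv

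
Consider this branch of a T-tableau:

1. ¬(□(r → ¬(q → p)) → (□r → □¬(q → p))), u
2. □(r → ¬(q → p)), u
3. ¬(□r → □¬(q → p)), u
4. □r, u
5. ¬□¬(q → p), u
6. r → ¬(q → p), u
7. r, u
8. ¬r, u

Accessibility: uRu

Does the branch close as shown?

Yes, closed

Both r and ¬r appear at u.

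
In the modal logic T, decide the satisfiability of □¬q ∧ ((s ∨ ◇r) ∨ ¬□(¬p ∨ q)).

Satisfiable

1. □¬q ∧ ((s ∨ ◇r) ∨ ¬□(¬p ∨ q)), w0
2. □¬q, w0   [∧-rule on 1]
3. (s ∨ ◇r) ∨ ¬□(¬p ∨ q), w0   [∧-rule on 1]
4. ¬q, w0   [□-rule on 2 via w0Rw0]
5. ¬□(¬p ∨ q), w0   [∨-rule on 3 (branches; this branch)]
6. ¬(¬p ∨ q), w1   [¬□-rule on 5: fresh world w1, w0Rw1]
7. p, w1   [¬∨-rule on 6]
8. ¬q, w1   [¬∨-rule on 6]
Accessibility: w0Rw0, w0Rw1, w1Rw1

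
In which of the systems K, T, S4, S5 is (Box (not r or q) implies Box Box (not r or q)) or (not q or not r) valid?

S4, S5

T-tableau for the negation not ((Box (not r or q) implies Box Box (not r or q)) or (not q or not r)):
1. not ((Box (not r or q) implies Box Box (not r or q)) or (not q or not r)), w0
2. not (Box (not r or q) implies Box Box (not r or q)), w0
3. not (not q or not r), w0
4. Box (not r or q), w0
5. not Box Box (not r or q), w0
6. q, w0
7. r, w0
8. not r or q, w0
9. not Box (not r or q), w1
10. not r or q, w1
11. q, w1
12. not (not r or q), w2
13. r, w2
14. not q, w2
Accessibility: w0Rw0, w0Rw1, w1Rw1, w1Rw2, w2Rw2
Complete open branch: countermodel on a T-frame, so not valid in T, nor in K (the same frame is also a K-frame).
S4-tableau for the negation not ((Box (not r or q) implies Box Box (not r or q)) or (not q or not r)):
1. not ((Box (not r or q) implies Box Box (not r or q)) or (not q or not r)), w0
2. not (Box (not r or q) implies Box Box (not r or q)), w0
3. not (not q or not r), w0
4. Box (not r or q), w0
5. not Box Box (not r or q), w0
6. q, w0
7. r, w0
8. not r or q, w0
9. not Box (not r or q), w1
10. not r or q, w1
11. q, w1
12. not (not r or q), w2
13. r, w2
14. not q, w2
15. not r or q, w2
16. q, w2
Accessibility: w0Rw0, w0Rw1, w0Rw2, w1Rw1, w1Rw2, w2Rw2
Branch closes: q and not q both at w2.
Every branch closes (one shown): valid in S4, hence also in S5 (every theorem of S4 is a theorem of S5).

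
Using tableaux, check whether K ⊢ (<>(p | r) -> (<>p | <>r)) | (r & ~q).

Yes, valid

Tableau for the negation ~((<>(p | r) -> (<>p | <>r)) | (r & ~q)):
1. ~((<>(p | r) -> (<>p | <>r)) | (r & ~q)), 0
2. ~(<>(p | r) -> (<>p | <>r)), 0
3. ~(r & ~q), 0
4. <>(p | r), 0
5. ~(<>p | <>r), 0
6. ~<>p, 0
7. ~<>r, 0
8. q, 0
9. p | r, 1
10. ~p, 1
11. ~r, 1
12. r, 1
Accessibility: 0R1
Branch closes: r and ~r both at 1.
All branches of the negation close; one closing branch shown above.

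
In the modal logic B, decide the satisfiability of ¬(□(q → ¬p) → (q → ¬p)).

1. ¬(□(q → ¬p) → (q → ¬p)), u
2. □(q → ¬p), u
3. ¬(q → ¬p), u
4. q, u
5. p, u
6. q → ¬p, u
7. ¬p, u
Accessibility: uRu
Branch closes: p and ¬p both at u.
Every branch closes; the branch above is one of them.

Unsatisfiable (every branch closes)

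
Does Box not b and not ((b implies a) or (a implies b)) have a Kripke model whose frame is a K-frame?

1. Box not b and not ((b implies a) or (a implies b)), u
2. Box not b, u   [and-rule on 1]
3. not ((b implies a) or (a implies b)), u   [and-rule on 1]
4. not (b implies a), u   [neg-or-rule on 3]
5. not (a implies b), u   [neg-or-rule on 3]
6. b, u   [neg-implies-rule on 4]
7. not a, u   [neg-implies-rule on 4]
8. a, u   [neg-implies-rule on 5]
9. not b, u   [neg-implies-rule on 5]
Branch closes: a and not a both at u.
All branches of the tableau close; one closing branch shown above.

Unsatisfiable (every branch closes)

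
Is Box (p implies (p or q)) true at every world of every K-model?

Tableau for the negation not Box (p implies (p or q)):
1. not Box (p implies (p or q)), w0
2. not (p implies (p or q)), w1
3. p, w1
4. not (p or q), w1
5. not p, w1
6. not q, w1
Accessibility: w0Rw1
Branch closes: p and not p both at w1.
All branches of the negation close; one closing branch shown above.

Valid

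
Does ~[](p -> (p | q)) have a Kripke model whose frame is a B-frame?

Unsatisfiable

1. ~[](p -> (p | q)), w0
2. ~(p -> (p | q)), w1
3. p, w1
4. ~(p | q), w1
5. ~p, w1
6. ~q, w1
Accessibility: w0Rw0, w0Rw1, w1Rw0, w1Rw1
Branch closes: p and ~p both at w1.
(One branch shown.) All branches close.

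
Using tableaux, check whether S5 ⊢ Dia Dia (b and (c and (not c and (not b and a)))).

Tableau for the negation not Dia Dia (b and (c and (not c and (not b and a)))):
1. not Dia Dia (b and (c and (not c and (not b and a)))), 0
2. not Dia (b and (c and (not c and (not b and a)))), 0
3. not (b and (c and (not c and (not b and a)))), 0
4. not (c and (not c and (not b and a))), 0
5. not (not c and (not b and a)), 0
6. not (not b and a), 0
7. not a, 0
Accessibility: 0R0
The negation has an open branch (countermodel exists).

Invalid (countermodel exists)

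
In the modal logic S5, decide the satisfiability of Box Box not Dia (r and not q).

1. Box Box not Dia (r and not q), w0
2. Box not Dia (r and not q), w0   [Box-rule on 1 via w0Rw0]
3. not Dia (r and not q), w0   [Box-rule on 2 via w0Rw0]
4. not (r and not q), w0   [neg-Dia-rule on 3 via w0Rw0]
5. q, w0   [neg-and-rule on 4 (branches; this branch)]
Accessibility: w0Rw0

Satisfiable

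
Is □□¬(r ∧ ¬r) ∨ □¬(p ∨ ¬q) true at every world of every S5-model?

Tableau for the negation ¬(□□¬(r ∧ ¬r) ∨ □¬(p ∨ ¬q)):
1. ¬(□□¬(r ∧ ¬r) ∨ □¬(p ∨ ¬q)), u
2. ¬□□¬(r ∧ ¬r), u
3. ¬□¬(p ∨ ¬q), u
4. ¬□¬(r ∧ ¬r), v
5. p ∨ ¬q, w
6. ¬q, w
7. r ∧ ¬r, x
8. r, x
9. ¬r, x
Accessibility: uRu, uRv, uRw, uRx, vRu, vRv, vRw, vRx, wRu, wRv, wRw, wRx, xRu, xRv, xRw, xRx
Branch closes: r and ¬r both at x.
All branches of the negation close; one closing branch shown above.

Yes, valid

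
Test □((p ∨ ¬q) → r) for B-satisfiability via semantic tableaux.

1. □((p ∨ ¬q) → r), u
2. (p ∨ ¬q) → r, u
3. r, u
Accessibility: uRu

Yes, satisfiable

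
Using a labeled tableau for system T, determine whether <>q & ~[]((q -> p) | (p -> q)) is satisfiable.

1. <>q & ~[]((q -> p) | (p -> q)), 0
2. <>q, 0
3. ~[]((q -> p) | (p -> q)), 0
4. q, 1
5. ~((q -> p) | (p -> q)), 2
6. ~(q -> p), 2
7. ~(p -> q), 2
8. q, 2
9. ~p, 2
10. p, 2
11. ~q, 2
Accessibility: 0R0, 0R1, 0R2, 1R1, 2R2
Branch closes: p and ~p both at 2.
Every branch closes; the branch above is one of them.

Unsatisfiable (every branch closes)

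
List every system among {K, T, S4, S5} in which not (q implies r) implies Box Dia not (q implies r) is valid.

S5

S4-tableau for the negation not (not (q implies r) implies Box Dia not (q implies r)):
1. not (not (q implies r) implies Box Dia not (q implies r)), w0
2. not (q implies r), w0   [neg-implies-rule on 1]
3. not Box Dia not (q implies r), w0   [neg-implies-rule on 1]
4. q, w0   [neg-implies-rule on 2]
5. not r, w0   [neg-implies-rule on 2]
6. not Dia not (q implies r), w1   [neg-Box-rule on 3: fresh world w1, w0Rw1]
7. q implies r, w1   [neg-Dia-rule on 6 via w1Rw1]
8. r, w1   [implies-rule on 7 (branches; this branch)]
Accessibility: w0Rw0, w0Rw1, w1Rw1
Complete open branch: countermodel on an S4-frame, so not valid in S4, nor in K, T (the same frame is also a K-frame and a T-frame).
S5-tableau for the negation not (not (q implies r) implies Box Dia not (q implies r)):
1. not (not (q implies r) implies Box Dia not (q implies r)), w0
2. not (q implies r), w0   [neg-implies-rule on 1]
3. not Box Dia not (q implies r), w0   [neg-implies-rule on 1]
4. q, w0   [neg-implies-rule on 2]
5. not r, w0   [neg-implies-rule on 2]
6. not Dia not (q implies r), w1   [neg-Box-rule on 3: fresh world w1, w0Rw1]
7. q implies r, w0   [neg-Dia-rule on 6 via w1Rw0]
8. q implies r, w1   [neg-Dia-rule on 6 via w1Rw1]
9. r, w0   [implies-rule on 7 (branches; this branch)]
Accessibility: w0Rw0, w0Rw1, w1Rw0, w1Rw1
Branch closes: r and not r both at w0.
Every branch closes (one shown): valid in S5.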